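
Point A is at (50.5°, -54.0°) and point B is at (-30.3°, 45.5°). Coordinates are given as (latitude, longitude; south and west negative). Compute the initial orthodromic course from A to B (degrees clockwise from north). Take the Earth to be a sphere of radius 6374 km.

N = sin Δλ·cos φ₂ = +0.8516;  D = cos φ₁ sin φ₂ − sin φ₁ cos φ₂ cos Δλ = -0.2110
initial course = atan2(N, D) = 103.91°

103.9°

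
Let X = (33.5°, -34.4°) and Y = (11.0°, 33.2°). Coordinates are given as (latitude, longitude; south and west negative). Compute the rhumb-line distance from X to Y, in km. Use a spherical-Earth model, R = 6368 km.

Δψ = ln[tan(π/4+φ₂/2)/tan(π/4+φ₁/2)] = -0.4280;  Δφ = -0.3927 rad,  Δλ = +1.1798 rad
q = Δφ/Δψ = 0.9176
d = R·√(Δφ² + q²Δλ²) = 6368·1.15159 = 7333 km

7333 km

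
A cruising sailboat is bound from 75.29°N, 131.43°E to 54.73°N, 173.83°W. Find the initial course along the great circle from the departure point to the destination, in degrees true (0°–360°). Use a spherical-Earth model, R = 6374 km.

103.7°

N = sin Δλ·cos φ₂ = +0.4715;  D = cos φ₁ sin φ₂ − sin φ₁ cos φ₂ cos Δλ = -0.1151
initial course = atan2(N, D) = 103.72°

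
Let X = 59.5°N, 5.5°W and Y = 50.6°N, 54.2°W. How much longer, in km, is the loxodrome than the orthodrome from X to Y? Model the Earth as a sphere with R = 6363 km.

67 km

Great circle: cos σ = sin φ₁ sin φ₂ + cos φ₁ cos φ₂ cos Δλ,  σ = 0.4982 rad → d_gc = 3170.2 km
Rhumb line: Δψ = -0.2726, q = Δφ/Δψ = 0.5699, d_rh = R√(Δφ²+q²Δλ²) = 3236.9 km
Excess = 3236.9 − 3170.2 = 66.7 ≈ 67 km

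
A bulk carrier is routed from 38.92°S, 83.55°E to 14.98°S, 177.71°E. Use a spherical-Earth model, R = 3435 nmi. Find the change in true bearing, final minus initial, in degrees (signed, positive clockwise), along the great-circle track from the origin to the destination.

Initial bearing θ₁ = atan2(sin Δλ cos φ₂, cos φ₁ sin φ₂ − sin φ₁ cos φ₂ cos Δλ) = 104.27°
Final bearing θ₂ = (initial bearing from the destination back to the start) + 180° = 51.31°
Δθ = θ₂ − θ₁ = -53.0°

-53.0°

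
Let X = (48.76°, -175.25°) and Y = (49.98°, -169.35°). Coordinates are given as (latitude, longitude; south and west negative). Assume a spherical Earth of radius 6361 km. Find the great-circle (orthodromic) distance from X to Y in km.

cos σ = sin φ₁ sin φ₂ + cos φ₁ cos φ₂ cos Δλ
      = sin(48.76°)sin(49.98°) + cos(48.76°)cos(49.98°)cos(5.90°) = 0.9975
σ = 4.030° → d = Rσ = 6361·0.07033 = 447 km

447 km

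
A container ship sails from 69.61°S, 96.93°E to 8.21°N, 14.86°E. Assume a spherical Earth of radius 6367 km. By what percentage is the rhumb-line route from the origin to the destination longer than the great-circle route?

Great circle: σ = 1.6572 rad → d_gc = Rσ = 10551.3 km
Rhumb: Δφ = +1.3582, Δλ = -1.4324, Δψ = +1.8595, q = Δφ/Δψ = 0.7304 → d_rh = R√(Δφ²+q²Δλ²) = 10916.0 km
Excess = (10916.0 − 10551.3) / 10551.3 = 364.7 / 10551.3 = 3.46% ≈ 3.5%

3.5%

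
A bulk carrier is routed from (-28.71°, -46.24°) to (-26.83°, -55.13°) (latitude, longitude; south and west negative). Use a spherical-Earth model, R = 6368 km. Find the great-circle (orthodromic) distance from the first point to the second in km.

Haversine: a = sin²(Δφ/2)+cos φ₁ cos φ₂ sin²(Δλ/2) = 0.00497;  σ = 2·atan2(√a,√(1−a))
σ = 8.085° → d = Rσ = 6368·0.14112 = 899 km

899 km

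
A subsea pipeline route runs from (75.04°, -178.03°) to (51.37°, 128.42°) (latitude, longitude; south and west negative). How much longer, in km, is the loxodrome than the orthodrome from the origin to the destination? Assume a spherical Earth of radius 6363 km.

105 km

Great circle: cos σ = sin φ₁ sin φ₂ + cos φ₁ cos φ₂ cos Δλ,  σ = 0.5539 rad → d_gc = 3524.67 km
Rhumb line: Δψ = -0.9819, q = Δφ/Δψ = 0.4208, d_rh = R√(Δφ²+q²Δλ²) = 3629.19 km
Excess = 3629.19 − 3524.67 = 104.52 ≈ 105 km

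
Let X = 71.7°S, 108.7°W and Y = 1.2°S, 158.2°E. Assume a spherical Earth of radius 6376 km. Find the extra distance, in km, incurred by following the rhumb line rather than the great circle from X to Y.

559 km

Great circle: cos σ = sin φ₁ sin φ₂ + cos φ₁ cos φ₂ cos Δλ,  σ = 1.5679 rad → d_gc = 9996.9 km
Rhumb line: Δψ = +1.8050, q = Δφ/Δψ = 0.6817, d_rh = R√(Δφ²+q²Δλ²) = 10556.1 km
Excess = 10556.1 − 9996.9 = 559.2 ≈ 559 km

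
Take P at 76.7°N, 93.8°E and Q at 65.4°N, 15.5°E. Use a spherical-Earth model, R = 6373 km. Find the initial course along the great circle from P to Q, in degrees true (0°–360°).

θ = atan2( sin Δλ·cos φ₂ ,  cos φ₁ sin φ₂ − sin φ₁ cos φ₂ cos Δλ )
  = atan2(-0.4076, +0.1270) = 287.31°

287.3°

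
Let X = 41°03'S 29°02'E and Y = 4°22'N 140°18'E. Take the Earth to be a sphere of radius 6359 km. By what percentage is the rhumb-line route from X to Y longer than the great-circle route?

2.7%

Great circle: σ = 1.8994 rad → d_gc = Rσ = 12078.4 km
Rhumb: Δφ = +0.7927, Δλ = +1.9420, Δψ = +0.8633, q = Δφ/Δψ = 0.9182 → d_rh = R√(Δφ²+q²Δλ²) = 12408.5 km
Excess = (12408.5 − 12078.4) / 12078.4 = 330.1 / 12078.4 = 2.73% ≈ 2.7%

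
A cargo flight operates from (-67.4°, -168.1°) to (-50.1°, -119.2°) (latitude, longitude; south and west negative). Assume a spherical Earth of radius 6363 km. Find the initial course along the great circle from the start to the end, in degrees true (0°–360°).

θ = atan2( sin Δλ·cos φ₂ ,  cos φ₁ sin φ₂ − sin φ₁ cos φ₂ cos Δλ )
  = atan2(+0.4834, +0.0945) = 78.94°

78.9°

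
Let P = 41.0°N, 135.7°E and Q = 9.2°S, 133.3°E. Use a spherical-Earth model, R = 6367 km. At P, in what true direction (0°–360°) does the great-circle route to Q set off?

183.1°

θ = atan2( sin Δλ·cos φ₂ ,  cos φ₁ sin φ₂ − sin φ₁ cos φ₂ cos Δλ )
  = atan2(-0.0413, -0.7677) = 183.08°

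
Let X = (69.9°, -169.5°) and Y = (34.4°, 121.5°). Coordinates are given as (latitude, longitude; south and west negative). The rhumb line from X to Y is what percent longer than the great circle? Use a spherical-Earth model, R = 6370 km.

Great circle: σ = 0.8864 rad → d_gc = Rσ = 5646.6 km
Rhumb: Δφ = -0.6196, Δλ = -1.2043, Δψ = -1.0902, q = Δφ/Δψ = 0.5683 → d_rh = R√(Δφ²+q²Δλ²) = 5880.8 km
Excess = (5880.8 − 5646.6) / 5646.6 = 234.2 / 5646.6 = 4.148% ≈ 4.1%

4.1%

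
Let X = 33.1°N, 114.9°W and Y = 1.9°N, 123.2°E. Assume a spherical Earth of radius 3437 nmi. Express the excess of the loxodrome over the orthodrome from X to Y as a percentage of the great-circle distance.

Great circle: σ = 2.0090 rad → d_gc = Rσ = 6905.0 nmi
Rhumb: Δφ = -0.5445, Δλ = -2.1276, Δψ = -0.5796, q = Δφ/Δψ = 0.9394 → d_rh = R√(Δφ²+q²Δλ²) = 7120.0 nmi
Excess = (7120.0 − 6905.0) / 6905.0 = 215.0 / 6905.0 = 3.11% ≈ 3.1%

3.1%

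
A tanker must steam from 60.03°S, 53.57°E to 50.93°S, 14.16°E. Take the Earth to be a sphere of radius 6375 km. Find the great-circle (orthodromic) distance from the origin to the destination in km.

cos σ = sin φ₁ sin φ₂ + cos φ₁ cos φ₂ cos Δλ
      = sin(-60.03°)sin(-50.93°) + cos(-60.03°)cos(-50.93°)cos(-39.41°) = 0.9158
σ = 23.677° → d = Rσ = 6375·0.41324 = 2634 km

2634 km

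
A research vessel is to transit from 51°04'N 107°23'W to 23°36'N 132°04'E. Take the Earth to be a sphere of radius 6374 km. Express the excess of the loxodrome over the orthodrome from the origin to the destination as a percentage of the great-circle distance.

9.9%

Great circle: σ = 1.5521 rad → d_gc = Rσ = 9892.9 km
Rhumb: Δφ = -0.4794, Δλ = -2.1040, Δψ = -0.6159, q = Δφ/Δψ = 0.7783 → d_rh = R√(Δφ²+q²Δλ²) = 10876.2 km
Excess = (10876.2 − 9892.9) / 9892.9 = 983.3 / 9892.9 = 9.94% ≈ 9.9%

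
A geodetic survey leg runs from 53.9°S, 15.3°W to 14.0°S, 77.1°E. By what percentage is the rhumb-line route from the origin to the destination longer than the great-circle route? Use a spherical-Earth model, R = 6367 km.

Great circle: σ = 1.3984 rad → d_gc = Rσ = 8903.7 km
Rhumb: Δφ = +0.6964, Δλ = +1.6127, Δψ = +0.8744, q = Δφ/Δψ = 0.7964 → d_rh = R√(Δφ²+q²Δλ²) = 9302.3 km
Excess = (9302.3 − 8903.7) / 8903.7 = 398.6 / 8903.7 = 4.48% ≈ 4.5%

4.5%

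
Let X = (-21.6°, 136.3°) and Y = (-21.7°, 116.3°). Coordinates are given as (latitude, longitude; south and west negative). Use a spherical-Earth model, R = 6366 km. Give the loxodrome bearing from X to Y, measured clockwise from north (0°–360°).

Δψ = ln[tan(π/4+φ₂/2)/tan(π/4+φ₁/2)] = -0.0019
Δλ = -0.3491 rad (taken the short way round)
course = atan2(Δλ, Δψ) = 269.69°

269.7°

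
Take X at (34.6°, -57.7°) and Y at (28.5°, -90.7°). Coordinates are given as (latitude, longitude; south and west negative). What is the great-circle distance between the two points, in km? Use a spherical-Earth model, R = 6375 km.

3187 km

cos σ = sin φ₁ sin φ₂ + cos φ₁ cos φ₂ cos Δλ
      = sin(34.60°)sin(28.50°) + cos(34.60°)cos(28.50°)cos(-33.00°) = 0.8776
σ = 28.642° → d = Rσ = 6375·0.49989 = 3187 km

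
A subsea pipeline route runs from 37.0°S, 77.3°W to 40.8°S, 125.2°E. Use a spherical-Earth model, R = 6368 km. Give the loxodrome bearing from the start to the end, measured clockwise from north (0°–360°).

Meridional parts: M(φ₁)=-0.6960, M(φ₂)=-0.7812 → ΔM = -0.0853;  Δλ = -2.7489 rad
tan C = Δλ / ΔM = +32.2425 → C = 268.22°

268.2°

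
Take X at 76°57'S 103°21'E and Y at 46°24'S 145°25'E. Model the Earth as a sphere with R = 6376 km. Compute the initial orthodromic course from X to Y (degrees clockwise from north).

54.0°

θ = atan2( sin Δλ·cos φ₂ ,  cos φ₁ sin φ₂ − sin φ₁ cos φ₂ cos Δλ )
  = atan2(+0.4620, +0.3352) = 54.04°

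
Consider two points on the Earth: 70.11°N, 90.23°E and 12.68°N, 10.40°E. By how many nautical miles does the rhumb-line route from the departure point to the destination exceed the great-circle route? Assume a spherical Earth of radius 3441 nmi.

Great circle: cos σ = sin φ₁ sin φ₂ + cos φ₁ cos φ₂ cos Δλ,  σ = 1.3026 rad → d_gc = 4482.2 nmi
Rhumb line: Δψ = -1.5179, q = Δφ/Δψ = 0.6603, d_rh = R√(Δφ²+q²Δλ²) = 4681.8 nmi
Excess = 4681.8 − 4482.2 = 199.6 ≈ 200 nmi

200 nmi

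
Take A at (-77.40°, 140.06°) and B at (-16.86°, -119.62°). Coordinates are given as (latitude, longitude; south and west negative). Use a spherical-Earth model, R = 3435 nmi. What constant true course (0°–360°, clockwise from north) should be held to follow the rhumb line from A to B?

42.6°

Meridional parts: M(φ₁)=-2.2036, M(φ₂)=-0.2986 → ΔM = +1.9050;  Δλ = +1.7509 rad
tan C = Δλ / ΔM = +0.9191 → C = 42.59°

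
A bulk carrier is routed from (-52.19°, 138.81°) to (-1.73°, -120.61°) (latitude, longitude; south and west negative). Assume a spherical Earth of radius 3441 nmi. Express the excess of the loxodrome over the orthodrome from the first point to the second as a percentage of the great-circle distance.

4.0%

Great circle: σ = 1.6596 rad → d_gc = Rσ = 5710.6 nmi
Rhumb: Δφ = +0.8807, Δλ = +1.7555, Δψ = +1.0414, q = Δφ/Δψ = 0.8457 → d_rh = R√(Δφ²+q²Δλ²) = 5939.8 nmi
Excess = (5939.8 − 5710.6) / 5710.6 = 229.2 / 5710.6 = 4.01% ≈ 4.0%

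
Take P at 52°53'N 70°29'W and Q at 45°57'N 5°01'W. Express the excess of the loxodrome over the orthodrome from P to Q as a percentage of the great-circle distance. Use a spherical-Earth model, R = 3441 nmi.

3.4%

Great circle: σ = 0.7268 rad → d_gc = Rσ = 2500.8 nmi
Rhumb: Δφ = -0.1210, Δλ = +1.1426, Δψ = -0.1864, q = Δφ/Δψ = 0.6491 → d_rh = R√(Δφ²+q²Δλ²) = 2585.7 nmi
Excess = (2585.7 − 2500.8) / 2500.8 = 84.9 / 2500.8 = 3.39% ≈ 3.4%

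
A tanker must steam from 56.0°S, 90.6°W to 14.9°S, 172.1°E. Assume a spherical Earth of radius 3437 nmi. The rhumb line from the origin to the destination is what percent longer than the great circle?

Great circle: σ = 1.4258 rad → d_gc = Rσ = 4900.4 nmi
Rhumb: Δφ = +0.7173, Δλ = -1.6982, Δψ = +0.9220, q = Δφ/Δψ = 0.7780 → d_rh = R√(Δφ²+q²Δλ²) = 5167.1 nmi
Excess = (5167.1 − 4900.4) / 4900.4 = 266.7 / 4900.4 = 5.44% ≈ 5.4%

5.4%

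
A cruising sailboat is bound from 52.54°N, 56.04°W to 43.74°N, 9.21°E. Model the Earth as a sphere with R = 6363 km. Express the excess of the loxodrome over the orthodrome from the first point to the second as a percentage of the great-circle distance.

3.3%

Great circle: σ = 0.7484 rad → d_gc = Rσ = 4762.1 km
Rhumb: Δφ = -0.1536, Δλ = +1.1388, Δψ = -0.2310, q = Δφ/Δψ = 0.6650 → d_rh = R√(Δφ²+q²Δλ²) = 4917.0 km
Excess = (4917.0 − 4762.1) / 4762.1 = 154.9 / 4762.1 = 3.253% ≈ 3.3%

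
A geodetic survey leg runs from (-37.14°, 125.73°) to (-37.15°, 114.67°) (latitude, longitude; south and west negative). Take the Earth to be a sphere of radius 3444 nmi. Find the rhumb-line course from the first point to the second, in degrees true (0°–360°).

Δψ = ln[tan(π/4+φ₂/2)/tan(π/4+φ₁/2)] = -0.0002
Δλ = -0.1930 rad (taken the short way round)
course = atan2(Δλ, Δψ) = 269.94°

269.9°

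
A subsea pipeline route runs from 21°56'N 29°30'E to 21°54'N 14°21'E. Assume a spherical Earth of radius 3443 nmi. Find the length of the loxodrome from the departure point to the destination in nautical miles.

845 nmi

Δψ = ln[tan(π/4+φ₂/2)/tan(π/4+φ₁/2)] = -0.0006;  Δφ = -0.0006 rad,  Δλ = -0.2644 rad
q = Δφ/Δψ = 0.9277
d = R·√(Δφ² + q²Δλ²) = 3443·0.24531 = 845 nmi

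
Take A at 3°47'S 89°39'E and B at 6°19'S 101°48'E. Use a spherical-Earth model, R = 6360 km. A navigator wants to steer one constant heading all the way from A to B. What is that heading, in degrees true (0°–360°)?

101.8°

Δψ = ln[tan(π/4+φ₂/2)/tan(π/4+φ₁/2)] = -0.0444
Δλ = +0.2121 rad (taken the short way round)
course = atan2(Δλ, Δψ) = 101.82°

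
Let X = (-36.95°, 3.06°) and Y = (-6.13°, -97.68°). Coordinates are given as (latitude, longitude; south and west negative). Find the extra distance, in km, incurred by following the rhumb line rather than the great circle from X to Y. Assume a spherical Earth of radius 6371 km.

Great circle: cos σ = sin φ₁ sin φ₂ + cos φ₁ cos φ₂ cos Δλ,  σ = 1.6548 rad → d_gc = 10542.6 km
Rhumb line: Δψ = +0.5877, q = Δφ/Δψ = 0.9153, d_rh = R√(Δφ²+q²Δλ²) = 10810.3 km
Excess = 10810.3 − 10542.6 = 267.7 ≈ 268 km

268 km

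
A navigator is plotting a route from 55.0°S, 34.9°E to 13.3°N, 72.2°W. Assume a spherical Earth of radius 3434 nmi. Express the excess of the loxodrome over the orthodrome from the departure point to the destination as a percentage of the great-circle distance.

Great circle: σ = 1.9311 rad → d_gc = Rσ = 6631.5 nmi
Rhumb: Δφ = +1.1921, Δλ = -1.8692, Δψ = +1.3885, q = Δφ/Δψ = 0.8585 → d_rh = R√(Δφ²+q²Δλ²) = 6865.0 nmi
Excess = (6865.0 − 6631.5) / 6631.5 = 233.5 / 6631.5 = 3.52% ≈ 3.5%

3.5%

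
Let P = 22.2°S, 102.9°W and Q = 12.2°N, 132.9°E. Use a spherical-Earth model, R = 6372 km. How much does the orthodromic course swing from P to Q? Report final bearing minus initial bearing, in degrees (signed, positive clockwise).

+19.6°

Initial bearing θ₁ = atan2(sin Δλ cos φ₂, cos φ₁ sin φ₂ − sin φ₁ cos φ₂ cos Δλ) = 269.16°
Final bearing θ₂ = (initial bearing from the destination back to the start) + 180° = 288.71°
Δθ = θ₂ − θ₁ = +19.6°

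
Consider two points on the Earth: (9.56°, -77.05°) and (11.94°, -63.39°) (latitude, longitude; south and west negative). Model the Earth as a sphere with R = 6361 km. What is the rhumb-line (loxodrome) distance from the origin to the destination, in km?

Rhumb course C = atan2(Δλ, Δψ) with Δψ = ln[tan(π/4+φ₂/2)/tan(π/4+φ₁/2)] = +0.0423, Δλ = +0.2384 → C = 79.94°
d = R·|Δφ| / |cos C| = 6361·0.04154 / 0.17463 = 1513 km

1513 km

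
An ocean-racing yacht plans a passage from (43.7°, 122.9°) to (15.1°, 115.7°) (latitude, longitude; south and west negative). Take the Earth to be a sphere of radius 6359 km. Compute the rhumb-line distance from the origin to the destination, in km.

3247 km

Δψ = ln[tan(π/4+φ₂/2)/tan(π/4+φ₁/2)] = -0.5830;  Δφ = -0.4992 rad,  Δλ = -0.1257 rad
q = Δφ/Δψ = 0.8562
d = R·√(Δφ² + q²Δλ²) = 6359·0.51063 = 3247 km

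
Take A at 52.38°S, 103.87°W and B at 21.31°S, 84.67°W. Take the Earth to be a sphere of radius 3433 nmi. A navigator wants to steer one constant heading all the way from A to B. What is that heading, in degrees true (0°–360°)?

25.7°

Δψ = ln[tan(π/4+φ₂/2)/tan(π/4+φ₁/2)] = +0.6962
Δλ = +0.3351 rad (taken the short way round)
course = atan2(Δλ, Δψ) = 25.70°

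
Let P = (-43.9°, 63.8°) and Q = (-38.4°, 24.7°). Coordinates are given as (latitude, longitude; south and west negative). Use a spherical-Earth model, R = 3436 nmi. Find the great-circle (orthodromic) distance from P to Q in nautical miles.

1779 nmi

cos σ = sin φ₁ sin φ₂ + cos φ₁ cos φ₂ cos Δλ
      = sin(-43.90°)sin(-38.40°) + cos(-43.90°)cos(-38.40°)cos(-39.10°) = 0.8689
σ = 29.665° → d = Rσ = 3436·0.51776 = 1779 nmi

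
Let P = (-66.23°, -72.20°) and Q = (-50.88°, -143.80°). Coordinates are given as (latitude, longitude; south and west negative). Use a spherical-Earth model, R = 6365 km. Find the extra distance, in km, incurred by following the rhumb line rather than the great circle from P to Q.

214 km

Great circle: cos σ = sin φ₁ sin φ₂ + cos φ₁ cos φ₂ cos Δλ,  σ = 0.6595 rad → d_gc = 4197.8 km
Rhumb line: Δψ = +0.5237, q = Δφ/Δψ = 0.5116, d_rh = R√(Δφ²+q²Δλ²) = 4412.2 km
Excess = 4412.2 − 4197.8 = 214.4 ≈ 214 km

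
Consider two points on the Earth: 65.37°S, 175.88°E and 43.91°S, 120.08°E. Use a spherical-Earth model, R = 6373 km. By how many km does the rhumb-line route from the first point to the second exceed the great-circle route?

Great circle: cos σ = sin φ₁ sin φ₂ + cos φ₁ cos φ₂ cos Δλ,  σ = 0.6448 rad → d_gc = 4109.6 km
Rhumb line: Δψ = +0.6671, q = Δφ/Δψ = 0.5614, d_rh = R√(Δφ²+q²Δλ²) = 4223.8 km
Excess = 4223.8 − 4109.6 = 114.2 ≈ 114 km

114 km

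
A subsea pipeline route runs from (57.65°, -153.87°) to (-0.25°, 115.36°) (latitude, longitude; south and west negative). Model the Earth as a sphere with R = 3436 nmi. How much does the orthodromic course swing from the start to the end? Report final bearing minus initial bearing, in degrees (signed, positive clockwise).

At departure: θ₁ = atan2(sin Δλ cos φ₂, cos φ₁ sin φ₂ − sin φ₁ cos φ₂ cos Δλ) = 270.52°
At arrival: θ₂ = atan2(sin Δλ cos φ₁, −cos φ₂ sin φ₁ + sin φ₂ cos φ₁ cos Δλ) = 212.35°
Δθ = θ₂ − θ₁ = -58.2°

-58.2°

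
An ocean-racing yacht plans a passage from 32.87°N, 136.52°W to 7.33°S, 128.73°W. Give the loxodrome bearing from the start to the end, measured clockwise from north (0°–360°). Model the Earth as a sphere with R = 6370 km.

169.5°

Δψ = ln[tan(π/4+φ₂/2)/tan(π/4+φ₁/2)] = -0.7363
Δλ = +0.1360 rad (taken the short way round)
course = atan2(Δλ, Δψ) = 169.54°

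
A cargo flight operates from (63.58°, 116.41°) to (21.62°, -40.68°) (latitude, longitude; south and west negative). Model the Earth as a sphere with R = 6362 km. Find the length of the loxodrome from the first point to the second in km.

Δψ = ln[tan(π/4+φ₂/2)/tan(π/4+φ₁/2)] = -1.0627;  Δφ = -0.7323 rad,  Δλ = -2.7417 rad
q = Δφ/Δψ = 0.6891
d = R·√(Δφ² + q²Δλ²) = 6362·2.02641 = 12892 km

12892 km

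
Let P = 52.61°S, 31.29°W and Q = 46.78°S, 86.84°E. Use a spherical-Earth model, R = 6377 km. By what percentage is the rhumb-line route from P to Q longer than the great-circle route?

13.4%

Great circle: σ = 1.1778 rad → d_gc = Rσ = 7511.0 km
Rhumb: Δφ = +0.1018, Δλ = +2.0618, Δψ = +0.1576, q = Δφ/Δψ = 0.6458 → d_rh = R√(Δφ²+q²Δλ²) = 8515.6 km
Excess = (8515.6 − 7511.0) / 7511.0 = 1004.6 / 7511.0 = 13.38% ≈ 13.4%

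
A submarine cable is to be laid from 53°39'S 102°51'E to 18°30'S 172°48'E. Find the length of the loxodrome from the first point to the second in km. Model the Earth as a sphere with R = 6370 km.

7224 km

Δψ = ln[tan(π/4+φ₂/2)/tan(π/4+φ₁/2)] = +0.7852;  Δφ = +0.6135 rad,  Δλ = +1.2209 rad
q = Δφ/Δψ = 0.7813
d = R·√(Δφ² + q²Δλ²) = 6370·1.13414 = 7224 km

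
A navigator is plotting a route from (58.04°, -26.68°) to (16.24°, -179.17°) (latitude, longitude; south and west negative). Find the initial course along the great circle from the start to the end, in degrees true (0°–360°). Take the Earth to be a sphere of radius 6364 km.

N = sin Δλ·cos φ₂ = -0.4435;  D = cos φ₁ sin φ₂ − sin φ₁ cos φ₂ cos Δλ = +0.8705
initial course = atan2(N, D) = 333.00°

333.0°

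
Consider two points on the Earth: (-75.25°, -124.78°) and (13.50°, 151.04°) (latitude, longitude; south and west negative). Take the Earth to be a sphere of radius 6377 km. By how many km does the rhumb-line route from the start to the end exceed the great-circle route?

Great circle: cos σ = sin φ₁ sin φ₂ + cos φ₁ cos φ₂ cos Δλ,  σ = 1.7728 rad → d_gc = 11305.2 km
Rhumb line: Δψ = +2.2824, q = Δφ/Δψ = 0.6787, d_rh = R√(Δφ²+q²Δλ²) = 11747.4 km
Excess = 11747.4 − 11305.2 = 442.2 ≈ 442 km

442 km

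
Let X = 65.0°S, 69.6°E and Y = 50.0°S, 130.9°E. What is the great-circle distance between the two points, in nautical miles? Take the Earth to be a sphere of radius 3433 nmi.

2064 nmi

Haversine: a = sin²(Δφ/2)+cos φ₁ cos φ₂ sin²(Δλ/2) = 0.08764;  σ = 2·atan2(√a,√(1−a))
σ = 34.439° → d = Rσ = 3433·0.60108 = 2064 nmi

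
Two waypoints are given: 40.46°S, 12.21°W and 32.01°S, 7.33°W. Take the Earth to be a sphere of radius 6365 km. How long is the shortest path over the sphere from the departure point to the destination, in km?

Haversine: a = sin²(Δφ/2)+cos φ₁ cos φ₂ sin²(Δλ/2) = 0.00660;  σ = 2·atan2(√a,√(1−a))
σ = 9.318° → d = Rσ = 6365·0.16262 = 1035 km

1035 km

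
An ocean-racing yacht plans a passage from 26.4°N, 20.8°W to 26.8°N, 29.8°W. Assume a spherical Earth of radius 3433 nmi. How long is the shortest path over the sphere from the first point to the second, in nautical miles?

Haversine: a = sin²(Δφ/2)+cos φ₁ cos φ₂ sin²(Δλ/2) = 0.00493;  σ = 2·atan2(√a,√(1−a))
σ = 8.056° → d = Rσ = 3433·0.14060 = 483 nmi

483 nmi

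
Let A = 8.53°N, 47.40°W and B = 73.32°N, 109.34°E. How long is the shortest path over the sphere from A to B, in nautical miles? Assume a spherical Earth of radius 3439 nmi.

5811 nmi

Haversine: a = sin²(Δφ/2)+cos φ₁ cos φ₂ sin²(Δλ/2) = 0.55935;  σ = 2·atan2(√a,√(1−a))
σ = 96.817° → d = Rσ = 3439·1.68977 = 5811 nmi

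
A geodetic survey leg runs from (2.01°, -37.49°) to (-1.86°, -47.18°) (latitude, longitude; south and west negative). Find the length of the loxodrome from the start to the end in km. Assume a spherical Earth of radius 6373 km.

1160 km

Rhumb course C = atan2(Δλ, Δψ) with Δψ = ln[tan(π/4+φ₂/2)/tan(π/4+φ₁/2)] = -0.0676, Δλ = -0.1691 → C = 248.23°
d = R·|Δφ| / |cos C| = 6373·0.06754 / 0.37096 = 1160 km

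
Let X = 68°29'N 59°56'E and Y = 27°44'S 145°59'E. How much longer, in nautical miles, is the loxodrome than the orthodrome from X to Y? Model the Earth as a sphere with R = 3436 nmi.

172 nmi

Great circle: cos σ = sin φ₁ sin φ₂ + cos φ₁ cos φ₂ cos Δλ,  σ = 1.9939 rad → d_gc = 6850.9 nmi
Rhumb line: Δψ = -2.1648, q = Δφ/Δψ = 0.7757, d_rh = R√(Δφ²+q²Δλ²) = 7022.7 nmi
Excess = 7022.7 − 6850.9 = 171.8 ≈ 172 nmi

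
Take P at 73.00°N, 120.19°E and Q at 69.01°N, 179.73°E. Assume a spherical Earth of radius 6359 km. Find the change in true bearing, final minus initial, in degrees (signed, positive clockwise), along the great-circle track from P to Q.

+56.8°

Initial bearing θ₁ = atan2(sin Δλ cos φ₂, cos φ₁ sin φ₂ − sin φ₁ cos φ₂ cos Δλ) = 72.17°
Final bearing θ₂ = (initial bearing from the destination back to the start) + 180° = 129.01°
Δθ = θ₂ − θ₁ = +56.8°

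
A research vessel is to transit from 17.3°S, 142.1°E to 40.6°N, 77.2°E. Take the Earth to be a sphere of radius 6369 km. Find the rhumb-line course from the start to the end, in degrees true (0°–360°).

Δψ = ln[tan(π/4+φ₂/2)/tan(π/4+φ₁/2)] = +1.0833
Δλ = -1.1327 rad (taken the short way round)
course = atan2(Δλ, Δψ) = 313.72°

313.7°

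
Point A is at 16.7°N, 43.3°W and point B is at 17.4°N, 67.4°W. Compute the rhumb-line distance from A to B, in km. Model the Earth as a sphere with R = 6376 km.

Δψ = ln[tan(π/4+φ₂/2)/tan(π/4+φ₁/2)] = +0.0128;  Δφ = +0.0122 rad,  Δλ = -0.4206 rad
q = Δφ/Δψ = 0.9560
d = R·√(Δφ² + q²Δλ²) = 6376·0.40232 = 2565 km

2565 km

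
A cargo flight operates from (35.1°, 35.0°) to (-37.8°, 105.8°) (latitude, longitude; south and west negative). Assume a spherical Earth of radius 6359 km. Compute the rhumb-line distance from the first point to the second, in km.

10901 km

Δψ = ln[tan(π/4+φ₂/2)/tan(π/4+φ₁/2)] = -1.3685;  Δφ = -1.2723 rad,  Δλ = +1.2357 rad
q = Δφ/Δψ = 0.9297
d = R·√(Δφ² + q²Δλ²) = 6359·1.71426 = 10901 km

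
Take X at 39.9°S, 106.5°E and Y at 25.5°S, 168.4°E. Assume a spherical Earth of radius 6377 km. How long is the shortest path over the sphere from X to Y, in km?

5895 km

cos σ = sin φ₁ sin φ₂ + cos φ₁ cos φ₂ cos Δλ
      = sin(-39.90°)sin(-25.50°) + cos(-39.90°)cos(-25.50°)cos(61.90°) = 0.6023
σ = 52.966° → d = Rσ = 6377·0.92442 = 5895 km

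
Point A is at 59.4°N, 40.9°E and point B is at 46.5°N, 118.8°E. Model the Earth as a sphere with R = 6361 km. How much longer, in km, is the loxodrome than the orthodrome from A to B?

Great circle: cos σ = sin φ₁ sin φ₂ + cos φ₁ cos φ₂ cos Δλ,  σ = 0.7985 rad → d_gc = 5079.0 km
Rhumb line: Δψ = -0.3773, q = Δφ/Δψ = 0.5967, d_rh = R√(Δφ²+q²Δλ²) = 5355.8 km
Excess = 5355.8 − 5079.0 = 276.8 ≈ 277 km

277 km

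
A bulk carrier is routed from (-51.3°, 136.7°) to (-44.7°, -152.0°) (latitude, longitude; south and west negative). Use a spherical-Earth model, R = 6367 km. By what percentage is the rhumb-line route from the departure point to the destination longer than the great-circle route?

3.9%

Great circle: σ = 0.8073 rad → d_gc = Rσ = 5140.2 km
Rhumb: Δφ = +0.1152, Δλ = +1.2444, Δψ = +0.1725, q = Δφ/Δψ = 0.6678 → d_rh = R√(Δφ²+q²Δλ²) = 5342.1 km
Excess = (5342.1 − 5140.2) / 5140.2 = 201.9 / 5140.2 = 3.93% ≈ 3.9%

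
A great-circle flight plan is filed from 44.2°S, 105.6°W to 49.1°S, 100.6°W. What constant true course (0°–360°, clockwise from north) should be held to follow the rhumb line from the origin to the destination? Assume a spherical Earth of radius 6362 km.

Meridional parts: M(φ₁)=-0.8618, M(φ₂)=-0.9865 → ΔM = -0.1247;  Δλ = +0.0873 rad
tan C = Δλ / ΔM = -0.6998 → C = 145.02°

145.0°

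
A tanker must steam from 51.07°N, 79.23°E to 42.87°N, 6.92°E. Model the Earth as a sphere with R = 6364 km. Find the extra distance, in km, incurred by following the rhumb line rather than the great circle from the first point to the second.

210 km

Great circle: cos σ = sin φ₁ sin φ₂ + cos φ₁ cos φ₂ cos Δλ,  σ = 0.8377 rad → d_gc = 5331.0 km
Rhumb line: Δψ = -0.2103, q = Δφ/Δψ = 0.6805, d_rh = R√(Δφ²+q²Δλ²) = 5540.6 km
Excess = 5540.6 − 5331.0 = 209.6 ≈ 210 km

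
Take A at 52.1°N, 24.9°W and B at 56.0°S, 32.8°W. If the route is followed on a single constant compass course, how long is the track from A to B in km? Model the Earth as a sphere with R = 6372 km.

12045 km

Rhumb course C = atan2(Δλ, Δψ) with Δψ = ln[tan(π/4+φ₂/2)/tan(π/4+φ₁/2)] = -2.2541, Δλ = -0.1379 → C = 183.50°
d = R·|Δφ| / |cos C| = 6372·1.88670 / 0.99813 = 12045 km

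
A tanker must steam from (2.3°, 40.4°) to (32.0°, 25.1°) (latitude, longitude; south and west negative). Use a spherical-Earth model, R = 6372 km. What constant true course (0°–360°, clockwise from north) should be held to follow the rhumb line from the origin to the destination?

334.1°

Δψ = ln[tan(π/4+φ₂/2)/tan(π/4+φ₁/2)] = +0.5499
Δλ = -0.2670 rad (taken the short way round)
course = atan2(Δλ, Δψ) = 334.10°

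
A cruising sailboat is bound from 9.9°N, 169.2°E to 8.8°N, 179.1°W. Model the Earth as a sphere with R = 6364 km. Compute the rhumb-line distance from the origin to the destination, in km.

Rhumb course C = atan2(Δλ, Δψ) with Δψ = ln[tan(π/4+φ₂/2)/tan(π/4+φ₁/2)] = -0.0195, Δλ = +0.2042 → C = 95.44°
d = R·|Δφ| / |cos C| = 6364·0.01920 / 0.09485 = 1288 km

1288 km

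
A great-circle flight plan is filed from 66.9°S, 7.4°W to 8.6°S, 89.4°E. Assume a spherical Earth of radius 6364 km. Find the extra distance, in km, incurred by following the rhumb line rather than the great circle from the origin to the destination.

581 km

Great circle: cos σ = sin φ₁ sin φ₂ + cos φ₁ cos φ₂ cos Δλ,  σ = 1.4791 rad → d_gc = 9412.7 km
Rhumb line: Δψ = +1.4372, q = Δφ/Δψ = 0.7080, d_rh = R√(Δφ²+q²Δλ²) = 9993.9 km
Excess = 9993.9 − 9412.7 = 581.2 ≈ 581 km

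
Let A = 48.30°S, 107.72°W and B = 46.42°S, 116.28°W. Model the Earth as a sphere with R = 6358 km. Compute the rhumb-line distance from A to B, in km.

Δψ = ln[tan(π/4+φ₂/2)/tan(π/4+φ₁/2)] = +0.0484;  Δφ = +0.0328 rad,  Δλ = -0.1494 rad
q = Δφ/Δψ = 0.6773
d = R·√(Δφ² + q²Δλ²) = 6358·0.10637 = 676 km

676 km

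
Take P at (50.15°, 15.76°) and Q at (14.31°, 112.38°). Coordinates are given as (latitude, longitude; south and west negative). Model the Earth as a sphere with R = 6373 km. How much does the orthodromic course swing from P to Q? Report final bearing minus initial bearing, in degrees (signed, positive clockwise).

At departure: θ₁ = atan2(sin Δλ cos φ₂, cos φ₁ sin φ₂ − sin φ₁ cos φ₂ cos Δλ) = 75.77°
At arrival: θ₂ = atan2(sin Δλ cos φ₁, −cos φ₂ sin φ₁ + sin φ₂ cos φ₁ cos Δλ) = 140.13°
Δθ = θ₂ − θ₁ = +64.4°

+64.4°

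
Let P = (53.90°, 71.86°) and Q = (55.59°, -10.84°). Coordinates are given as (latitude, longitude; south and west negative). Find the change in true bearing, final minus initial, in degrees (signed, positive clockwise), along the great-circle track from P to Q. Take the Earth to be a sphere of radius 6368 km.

Initial bearing θ₁ = atan2(sin Δλ cos φ₂, cos φ₁ sin φ₂ − sin φ₁ cos φ₂ cos Δλ) = 307.37°
Final bearing θ₂ = (initial bearing from the destination back to the start) + 180° = 235.96°
Δθ = θ₂ − θ₁ = -71.4°

-71.4°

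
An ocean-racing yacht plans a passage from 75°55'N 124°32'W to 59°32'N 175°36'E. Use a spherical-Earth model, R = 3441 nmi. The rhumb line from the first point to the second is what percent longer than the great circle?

Great circle: σ = 0.4557 rad → d_gc = Rσ = 1568.0 nmi
Rhumb: Δφ = -0.2859, Δλ = -1.0449, Δψ = -0.7905, q = Δφ/Δψ = 0.3617 → d_rh = R√(Δφ²+q²Δλ²) = 1630.7 nmi
Excess = (1630.7 − 1568.0) / 1568.0 = 62.7 / 1568.0 = 4.00% ≈ 4.0%

4.0%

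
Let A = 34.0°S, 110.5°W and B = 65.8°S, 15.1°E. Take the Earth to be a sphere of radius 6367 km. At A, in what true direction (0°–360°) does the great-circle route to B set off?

N = sin Δλ·cos φ₂ = +0.3333;  D = cos φ₁ sin φ₂ − sin φ₁ cos φ₂ cos Δλ = -0.8896
initial course = atan2(N, D) = 159.46°

159.5°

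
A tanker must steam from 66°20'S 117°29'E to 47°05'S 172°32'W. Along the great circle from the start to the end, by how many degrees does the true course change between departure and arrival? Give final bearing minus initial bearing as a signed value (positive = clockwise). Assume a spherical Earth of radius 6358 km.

Initial bearing θ₁ = atan2(sin Δλ cos φ₂, cos φ₁ sin φ₂ − sin φ₁ cos φ₂ cos Δλ) = 97.17°
Final bearing θ₂ = (initial bearing from the destination back to the start) + 180° = 35.80°
Δθ = θ₂ − θ₁ = -61.4°

-61.4°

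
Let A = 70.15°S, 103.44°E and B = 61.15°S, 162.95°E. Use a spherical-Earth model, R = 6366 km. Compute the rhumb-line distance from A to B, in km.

Δψ = ln[tan(π/4+φ₂/2)/tan(π/4+φ₁/2)] = +0.3853;  Δφ = +0.1571 rad,  Δλ = +1.0386 rad
q = Δφ/Δψ = 0.4077
d = R·√(Δφ² + q²Δλ²) = 6366·0.45165 = 2875 km

2875 km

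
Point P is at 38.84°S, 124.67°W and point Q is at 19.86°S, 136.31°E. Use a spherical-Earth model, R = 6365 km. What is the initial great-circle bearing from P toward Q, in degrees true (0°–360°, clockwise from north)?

249.0°

θ = atan2( sin Δλ·cos φ₂ ,  cos φ₁ sin φ₂ − sin φ₁ cos φ₂ cos Δλ )
  = atan2(-0.9289, -0.3571) = 248.97°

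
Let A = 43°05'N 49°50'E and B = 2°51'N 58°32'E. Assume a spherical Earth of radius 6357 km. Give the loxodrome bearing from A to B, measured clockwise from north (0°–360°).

Meridional parts: M(φ₁)=+0.8348, M(φ₂)=+0.0498 → ΔM = -0.7851;  Δλ = +0.1518 rad
tan C = Δλ / ΔM = -0.1934 → C = 169.05°

169.1°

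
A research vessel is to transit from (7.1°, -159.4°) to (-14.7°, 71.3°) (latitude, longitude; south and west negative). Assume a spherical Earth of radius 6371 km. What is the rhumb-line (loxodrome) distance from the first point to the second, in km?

14463 km

Δψ = ln[tan(π/4+φ₂/2)/tan(π/4+φ₁/2)] = -0.3837;  Δφ = -0.3805 rad,  Δλ = -2.2567 rad
q = Δφ/Δψ = 0.9917
d = R·√(Δφ² + q²Δλ²) = 6371·2.27012 = 14463 km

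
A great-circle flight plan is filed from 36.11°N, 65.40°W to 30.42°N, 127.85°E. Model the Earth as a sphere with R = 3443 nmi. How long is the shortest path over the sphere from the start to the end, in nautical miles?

6749 nmi

cos σ = sin φ₁ sin φ₂ + cos φ₁ cos φ₂ cos Δλ
      = sin(36.11°)sin(30.42°) + cos(36.11°)cos(30.42°)cos(-166.75°) = -0.3797
σ = 112.317° → d = Rσ = 3443·1.96029 = 6749 nmi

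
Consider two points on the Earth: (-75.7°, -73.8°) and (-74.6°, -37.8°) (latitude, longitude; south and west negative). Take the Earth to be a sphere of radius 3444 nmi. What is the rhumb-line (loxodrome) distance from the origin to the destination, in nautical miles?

Rhumb course C = atan2(Δλ, Δψ) with Δψ = ln[tan(π/4+φ₂/2)/tan(π/4+φ₁/2)] = +0.0749, Δλ = +0.6283 → C = 83.20°
d = R·|Δφ| / |cos C| = 3444·0.01920 / 0.11844 = 558 nmi

558 nmi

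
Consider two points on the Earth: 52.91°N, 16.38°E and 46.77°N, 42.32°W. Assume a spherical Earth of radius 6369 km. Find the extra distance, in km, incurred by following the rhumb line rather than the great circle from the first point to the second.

113 km

Great circle: cos σ = sin φ₁ sin φ₂ + cos φ₁ cos φ₂ cos Δλ,  σ = 0.6505 rad → d_gc = 4142.9 km
Rhumb line: Δψ = -0.1665, q = Δφ/Δψ = 0.6437, d_rh = R√(Δφ²+q²Δλ²) = 4255.6 km
Excess = 4255.6 − 4142.9 = 112.7 ≈ 113 km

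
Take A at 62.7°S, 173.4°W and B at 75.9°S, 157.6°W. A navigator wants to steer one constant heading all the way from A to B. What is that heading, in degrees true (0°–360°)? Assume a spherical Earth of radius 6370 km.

157.8°

Δψ = ln[tan(π/4+φ₂/2)/tan(π/4+φ₁/2)] = -0.6748
Δλ = +0.2758 rad (taken the short way round)
course = atan2(Δλ, Δψ) = 157.77°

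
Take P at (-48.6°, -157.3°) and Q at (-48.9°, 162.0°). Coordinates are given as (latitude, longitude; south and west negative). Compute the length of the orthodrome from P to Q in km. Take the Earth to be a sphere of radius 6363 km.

2944 km

cos σ = sin φ₁ sin φ₂ + cos φ₁ cos φ₂ cos Δλ
      = sin(-48.60°)sin(-48.90°) + cos(-48.60°)cos(-48.90°)cos(-40.70°) = 0.8948
σ = 26.512° → d = Rσ = 6363·0.46272 = 2944 km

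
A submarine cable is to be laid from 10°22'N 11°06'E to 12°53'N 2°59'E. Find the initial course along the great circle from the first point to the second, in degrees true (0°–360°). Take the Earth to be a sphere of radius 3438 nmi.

288.4°

θ = atan2( sin Δλ·cos φ₂ ,  cos φ₁ sin φ₂ − sin φ₁ cos φ₂ cos Δλ )
  = atan2(-0.1376, +0.0457) = 288.36°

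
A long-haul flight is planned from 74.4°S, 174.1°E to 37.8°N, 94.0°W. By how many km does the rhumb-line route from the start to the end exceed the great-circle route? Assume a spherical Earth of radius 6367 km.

423 km

Great circle: cos σ = sin φ₁ sin φ₂ + cos φ₁ cos φ₂ cos Δλ,  σ = 2.2110 rad → d_gc = 14077.6 km
Rhumb line: Δψ = +2.7015, q = Δφ/Δψ = 0.7249, d_rh = R√(Δφ²+q²Δλ²) = 14500.3 km
Excess = 14500.3 − 14077.6 = 422.7 ≈ 423 km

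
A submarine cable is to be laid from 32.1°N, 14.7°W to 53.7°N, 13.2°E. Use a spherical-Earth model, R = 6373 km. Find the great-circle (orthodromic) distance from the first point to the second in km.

3267 km

Haversine: a = sin²(Δφ/2)+cos φ₁ cos φ₂ sin²(Δλ/2) = 0.06426;  σ = 2·atan2(√a,√(1−a))
σ = 29.368° → d = Rσ = 6373·0.51258 = 3267 km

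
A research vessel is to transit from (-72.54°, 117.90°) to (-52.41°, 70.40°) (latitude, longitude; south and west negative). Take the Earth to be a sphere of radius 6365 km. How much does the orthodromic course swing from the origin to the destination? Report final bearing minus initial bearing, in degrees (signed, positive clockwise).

At departure: θ₁ = atan2(sin Δλ cos φ₂, cos φ₁ sin φ₂ − sin φ₁ cos φ₂ cos Δλ) = 289.06°
At arrival: θ₂ = atan2(sin Δλ cos φ₁, −cos φ₂ sin φ₁ + sin φ₂ cos φ₁ cos Δλ) = 332.30°
Δθ = θ₂ − θ₁ = +43.2°

+43.2°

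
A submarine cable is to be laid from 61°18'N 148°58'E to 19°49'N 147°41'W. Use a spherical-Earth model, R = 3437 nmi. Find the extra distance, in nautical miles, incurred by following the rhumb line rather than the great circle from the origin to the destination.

90 nmi

Great circle: cos σ = sin φ₁ sin φ₂ + cos φ₁ cos φ₂ cos Δλ,  σ = 1.0472 rad → d_gc = 3599.2 nmi
Rhumb line: Δψ = -1.0103, q = Δφ/Δψ = 0.7167, d_rh = R√(Δφ²+q²Δλ²) = 3689.1 nmi
Excess = 3689.1 − 3599.2 = 89.9 ≈ 90 nmi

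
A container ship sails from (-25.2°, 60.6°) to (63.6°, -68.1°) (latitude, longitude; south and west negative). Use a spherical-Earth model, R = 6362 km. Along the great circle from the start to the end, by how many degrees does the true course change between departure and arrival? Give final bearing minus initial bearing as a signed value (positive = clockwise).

-87.6°

At departure: θ₁ = atan2(sin Δλ cos φ₂, cos φ₁ sin φ₂ − sin φ₁ cos φ₂ cos Δλ) = 333.37°
At arrival: θ₂ = atan2(sin Δλ cos φ₁, −cos φ₂ sin φ₁ + sin φ₂ cos φ₁ cos Δλ) = 245.80°
Δθ = θ₂ − θ₁ = -87.6°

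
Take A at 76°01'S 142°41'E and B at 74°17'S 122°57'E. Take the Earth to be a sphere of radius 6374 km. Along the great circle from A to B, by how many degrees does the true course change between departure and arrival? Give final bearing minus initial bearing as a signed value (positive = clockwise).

+19.1°

At departure: θ₁ = atan2(sin Δλ cos φ₂, cos φ₁ sin φ₂ − sin φ₁ cos φ₂ cos Δλ) = 279.20°
At arrival: θ₂ = atan2(sin Δλ cos φ₁, −cos φ₂ sin φ₁ + sin φ₂ cos φ₁ cos Δλ) = 298.29°
Δθ = θ₂ − θ₁ = +19.1°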